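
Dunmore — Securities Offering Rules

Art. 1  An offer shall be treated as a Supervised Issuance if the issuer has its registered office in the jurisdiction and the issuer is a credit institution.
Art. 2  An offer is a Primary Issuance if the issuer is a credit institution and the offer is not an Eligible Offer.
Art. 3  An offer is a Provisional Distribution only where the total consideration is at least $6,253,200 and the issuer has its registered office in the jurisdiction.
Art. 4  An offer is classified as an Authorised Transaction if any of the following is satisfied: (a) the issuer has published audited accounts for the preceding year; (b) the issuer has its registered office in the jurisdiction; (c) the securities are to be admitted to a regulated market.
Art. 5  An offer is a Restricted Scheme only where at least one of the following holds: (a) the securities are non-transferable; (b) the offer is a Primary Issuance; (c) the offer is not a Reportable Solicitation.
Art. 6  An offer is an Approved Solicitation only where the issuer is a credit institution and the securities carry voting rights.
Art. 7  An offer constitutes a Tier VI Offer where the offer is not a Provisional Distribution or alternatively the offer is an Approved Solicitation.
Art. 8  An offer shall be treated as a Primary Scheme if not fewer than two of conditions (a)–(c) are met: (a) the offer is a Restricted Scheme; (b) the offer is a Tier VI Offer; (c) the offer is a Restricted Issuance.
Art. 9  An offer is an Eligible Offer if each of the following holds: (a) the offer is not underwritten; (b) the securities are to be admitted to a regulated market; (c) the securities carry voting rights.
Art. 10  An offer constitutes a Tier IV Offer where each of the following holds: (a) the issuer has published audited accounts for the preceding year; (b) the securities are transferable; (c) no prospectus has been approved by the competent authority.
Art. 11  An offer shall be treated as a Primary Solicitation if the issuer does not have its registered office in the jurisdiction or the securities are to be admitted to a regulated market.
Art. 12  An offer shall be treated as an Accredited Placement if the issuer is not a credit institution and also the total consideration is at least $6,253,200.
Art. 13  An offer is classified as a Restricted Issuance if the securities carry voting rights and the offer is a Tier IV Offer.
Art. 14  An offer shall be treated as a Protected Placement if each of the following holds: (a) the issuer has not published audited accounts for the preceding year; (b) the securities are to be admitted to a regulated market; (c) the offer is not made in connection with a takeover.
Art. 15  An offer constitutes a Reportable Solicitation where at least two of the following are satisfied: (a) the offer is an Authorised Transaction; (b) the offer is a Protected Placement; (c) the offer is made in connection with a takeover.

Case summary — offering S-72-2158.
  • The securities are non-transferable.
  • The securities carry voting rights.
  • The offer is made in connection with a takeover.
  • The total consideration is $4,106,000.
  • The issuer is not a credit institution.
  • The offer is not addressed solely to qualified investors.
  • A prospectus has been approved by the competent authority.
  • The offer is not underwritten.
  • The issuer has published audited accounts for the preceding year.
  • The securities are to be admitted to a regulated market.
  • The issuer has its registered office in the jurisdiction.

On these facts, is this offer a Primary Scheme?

Yes

article 9 — Eligible Offer: [the offer is not underwritten? yes] AND [the securities are to be admitted to a regulated market? yes] AND [the securities carry voting rights? yes] → satisfied.
article 2 — Primary Issuance: [the issuer is a credit institution? no] AND [not an Eligible Offer (article 9)? no] → not satisfied.
article 4 — Authorised Transaction: [the issuer has published audited accounts for the preceding year? yes] OR [the issuer has its registered office in the jurisdiction? yes] OR [the securities are to be admitted to a regulated market? yes] → satisfied.
article 14 — Protected Placement: [the issuer has not published audited accounts for the preceding year? no] AND [the securities are to be admitted to a regulated market? yes] AND [the offer is not made in connection with a takeover? no] → not satisfied.
article 15 — Reportable Solicitation: Authorised Transaction (article 4)? yes; Protected Placement (article 14)? no; the offer is made in connection with a takeover? yes — 2 of 3 hold (need ≥2) → satisfied.
article 5 — Restricted Scheme: [the securities are non-transferable? yes] OR [Primary Issuance (article 2)? no] OR [not a Reportable Solicitation (article 15)? no] → satisfied.
article 3 — Provisional Distribution: [total consideration: $4,106,000 ≥ $6,253,200? no] AND [the issuer has its registered office in the jurisdiction? yes] → not satisfied.
article 6 — Approved Solicitation: [the issuer is a credit institution? no] AND [the securities carry voting rights? yes] → not satisfied.
article 7 — Tier VI Offer: [not a Provisional Distribution (article 3)? yes] OR [Approved Solicitation (article 6)? no] → satisfied.
article 10 — Tier IV Offer: [the issuer has published audited accounts for the preceding year? yes] AND [the securities are transferable? no] AND [no prospectus has been approved by the competent authority? no] → not satisfied.
article 13 — Restricted Issuance: [the securities carry voting rights? yes] AND [Tier IV Offer (article 10)? no] → not satisfied.
article 8 — Primary Scheme: Restricted Scheme (article 5)? yes; Tier VI Offer (article 7)? yes; Restricted Issuance (article 13)? no — 2 of 3 hold (need ≥2) → satisfied.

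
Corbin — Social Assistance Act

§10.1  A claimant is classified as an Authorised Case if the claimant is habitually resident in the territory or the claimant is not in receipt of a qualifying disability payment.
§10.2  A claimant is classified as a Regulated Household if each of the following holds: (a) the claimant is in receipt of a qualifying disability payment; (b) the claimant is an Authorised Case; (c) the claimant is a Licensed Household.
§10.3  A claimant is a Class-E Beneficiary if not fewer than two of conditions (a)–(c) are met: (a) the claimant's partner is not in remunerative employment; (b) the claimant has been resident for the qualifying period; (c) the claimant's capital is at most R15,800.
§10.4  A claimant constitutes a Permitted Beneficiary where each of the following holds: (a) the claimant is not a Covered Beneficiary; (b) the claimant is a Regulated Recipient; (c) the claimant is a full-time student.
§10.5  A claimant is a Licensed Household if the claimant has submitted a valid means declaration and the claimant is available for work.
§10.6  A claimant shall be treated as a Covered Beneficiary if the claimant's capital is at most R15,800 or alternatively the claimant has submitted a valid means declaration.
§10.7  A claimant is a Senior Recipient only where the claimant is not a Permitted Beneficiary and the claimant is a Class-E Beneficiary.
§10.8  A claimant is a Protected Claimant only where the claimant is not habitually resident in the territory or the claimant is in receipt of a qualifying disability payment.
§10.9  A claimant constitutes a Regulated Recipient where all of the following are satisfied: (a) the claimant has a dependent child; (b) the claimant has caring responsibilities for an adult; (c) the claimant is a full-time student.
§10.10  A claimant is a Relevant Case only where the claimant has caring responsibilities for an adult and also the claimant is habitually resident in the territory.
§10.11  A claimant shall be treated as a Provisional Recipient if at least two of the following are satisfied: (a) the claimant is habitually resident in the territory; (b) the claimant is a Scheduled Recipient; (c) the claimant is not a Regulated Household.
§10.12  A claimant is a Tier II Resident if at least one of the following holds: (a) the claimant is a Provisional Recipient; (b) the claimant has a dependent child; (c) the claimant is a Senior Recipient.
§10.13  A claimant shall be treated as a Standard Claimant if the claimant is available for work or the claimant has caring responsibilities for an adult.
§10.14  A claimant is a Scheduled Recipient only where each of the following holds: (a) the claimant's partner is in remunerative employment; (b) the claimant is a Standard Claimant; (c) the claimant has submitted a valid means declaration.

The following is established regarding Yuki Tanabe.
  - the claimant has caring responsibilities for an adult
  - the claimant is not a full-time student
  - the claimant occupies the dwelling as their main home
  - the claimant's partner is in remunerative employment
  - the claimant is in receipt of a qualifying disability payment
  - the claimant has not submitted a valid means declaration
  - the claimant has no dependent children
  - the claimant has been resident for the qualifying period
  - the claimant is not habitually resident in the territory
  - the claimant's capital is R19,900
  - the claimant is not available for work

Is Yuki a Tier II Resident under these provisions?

No

§10.13 — Standard Claimant: [the claimant is available for work? no] OR [the claimant has caring responsibilities for an adult? yes] → satisfied.
§10.14 — Scheduled Recipient: [the claimant's partner is in remunerative employment? yes] AND [Standard Claimant (§10.13)? yes] AND [the claimant has submitted a valid means declaration? no] → not satisfied.
§10.1 — Authorised Case: [the claimant is habitually resident in the territory? no] OR [the claimant is not in receipt of a qualifying disability payment? no] → not satisfied.
§10.5 — Licensed Household: [the claimant has submitted a valid means declaration? no] AND [the claimant is available for work? no] → not satisfied.
§10.2 — Regulated Household: [the claimant is in receipt of a qualifying disability payment? yes] AND [Authorised Case (§10.1)? no] AND [Licensed Household (§10.5)? no] → not satisfied.
§10.11 — Provisional Recipient: the claimant is habitually resident in the territory? no; Scheduled Recipient (§10.14)? no; not a Regulated Household (§10.2)? yes — 1 of 3 hold (need ≥2) → not satisfied.
§10.6 — Covered Beneficiary: [claimant's capital: R19,900 ≤ R15,800? no] OR [the claimant has submitted a valid means declaration? no] → not satisfied.
§10.9 — Regulated Recipient: [the claimant has a dependent child? no] AND [the claimant has caring responsibilities for an adult? yes] AND [the claimant is a full-time student? no] → not satisfied.
§10.4 — Permitted Beneficiary: [not a Covered Beneficiary (§10.6)? yes] AND [Regulated Recipient (§10.9)? no] AND [the claimant is a full-time student? no] → not satisfied.
§10.3 — Class-E Beneficiary: the claimant's partner is not in remunerative employment? no; the claimant has been resident for the qualifying period? yes; claimant's capital: R19,900 ≤ R15,800? no — 1 of 3 hold (need ≥2) → not satisfied.
§10.7 — Senior Recipient: [not a Permitted Beneficiary (§10.4)? yes] AND [Class-E Beneficiary (§10.3)? no] → not satisfied.
§10.12 — Tier II Resident: [Provisional Recipient (§10.11)? no] OR [the claimant has a dependent child? no] OR [Senior Recipient (§10.7)? no] → not satisfied.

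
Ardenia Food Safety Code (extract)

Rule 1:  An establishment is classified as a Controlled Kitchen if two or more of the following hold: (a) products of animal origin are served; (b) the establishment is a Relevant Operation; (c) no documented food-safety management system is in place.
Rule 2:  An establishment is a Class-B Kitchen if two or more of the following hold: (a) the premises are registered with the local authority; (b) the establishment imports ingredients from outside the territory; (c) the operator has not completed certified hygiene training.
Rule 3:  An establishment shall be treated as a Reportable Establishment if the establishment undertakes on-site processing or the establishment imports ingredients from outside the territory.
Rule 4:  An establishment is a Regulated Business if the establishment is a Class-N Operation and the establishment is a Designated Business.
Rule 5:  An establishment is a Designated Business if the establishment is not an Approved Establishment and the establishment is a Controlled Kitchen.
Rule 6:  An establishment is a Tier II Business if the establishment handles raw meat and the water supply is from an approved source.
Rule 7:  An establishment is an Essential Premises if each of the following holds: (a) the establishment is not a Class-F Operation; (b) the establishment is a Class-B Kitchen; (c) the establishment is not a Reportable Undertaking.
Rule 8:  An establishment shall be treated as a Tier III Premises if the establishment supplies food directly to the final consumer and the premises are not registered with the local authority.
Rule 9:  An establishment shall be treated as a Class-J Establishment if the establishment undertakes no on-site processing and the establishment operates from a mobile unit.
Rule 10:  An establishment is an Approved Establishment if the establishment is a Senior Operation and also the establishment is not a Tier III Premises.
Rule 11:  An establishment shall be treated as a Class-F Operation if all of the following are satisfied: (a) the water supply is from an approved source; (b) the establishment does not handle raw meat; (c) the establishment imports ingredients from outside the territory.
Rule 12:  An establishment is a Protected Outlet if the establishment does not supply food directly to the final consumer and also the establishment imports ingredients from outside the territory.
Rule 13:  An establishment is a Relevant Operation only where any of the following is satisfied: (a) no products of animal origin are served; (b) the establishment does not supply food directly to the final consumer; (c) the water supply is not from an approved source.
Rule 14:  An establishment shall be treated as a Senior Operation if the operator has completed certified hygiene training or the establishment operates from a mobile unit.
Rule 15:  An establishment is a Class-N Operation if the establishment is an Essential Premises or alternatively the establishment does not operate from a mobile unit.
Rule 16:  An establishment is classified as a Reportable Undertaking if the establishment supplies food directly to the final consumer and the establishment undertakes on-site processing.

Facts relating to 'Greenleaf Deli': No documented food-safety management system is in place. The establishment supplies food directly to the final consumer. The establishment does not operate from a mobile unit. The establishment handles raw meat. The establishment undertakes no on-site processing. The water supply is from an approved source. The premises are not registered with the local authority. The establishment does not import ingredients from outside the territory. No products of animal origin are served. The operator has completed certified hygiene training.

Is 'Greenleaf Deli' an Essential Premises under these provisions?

rule 11 — Class-F Operation: [the water supply is from an approved source? yes] AND [the establishment does not handle raw meat? no] AND [the establishment imports ingredients from outside the territory? no] → not satisfied.
rule 2 — Class-B Kitchen: the premises are registered with the local authority? no; the establishment imports ingredients from outside the territory? no; the operator has not completed certified hygiene training? no — 0 of 3 hold (need ≥2) → not satisfied.
rule 16 — Reportable Undertaking: [the establishment supplies food directly to the final consumer? yes] AND [the establishment undertakes on-site processing? no] → not satisfied.
rule 7 — Essential Premises: [not a Class-F Operation (rule 11)? yes] AND [Class-B Kitchen (rule 2)? no] AND [not a Reportable Undertaking (rule 16)? yes] → not satisfied.

No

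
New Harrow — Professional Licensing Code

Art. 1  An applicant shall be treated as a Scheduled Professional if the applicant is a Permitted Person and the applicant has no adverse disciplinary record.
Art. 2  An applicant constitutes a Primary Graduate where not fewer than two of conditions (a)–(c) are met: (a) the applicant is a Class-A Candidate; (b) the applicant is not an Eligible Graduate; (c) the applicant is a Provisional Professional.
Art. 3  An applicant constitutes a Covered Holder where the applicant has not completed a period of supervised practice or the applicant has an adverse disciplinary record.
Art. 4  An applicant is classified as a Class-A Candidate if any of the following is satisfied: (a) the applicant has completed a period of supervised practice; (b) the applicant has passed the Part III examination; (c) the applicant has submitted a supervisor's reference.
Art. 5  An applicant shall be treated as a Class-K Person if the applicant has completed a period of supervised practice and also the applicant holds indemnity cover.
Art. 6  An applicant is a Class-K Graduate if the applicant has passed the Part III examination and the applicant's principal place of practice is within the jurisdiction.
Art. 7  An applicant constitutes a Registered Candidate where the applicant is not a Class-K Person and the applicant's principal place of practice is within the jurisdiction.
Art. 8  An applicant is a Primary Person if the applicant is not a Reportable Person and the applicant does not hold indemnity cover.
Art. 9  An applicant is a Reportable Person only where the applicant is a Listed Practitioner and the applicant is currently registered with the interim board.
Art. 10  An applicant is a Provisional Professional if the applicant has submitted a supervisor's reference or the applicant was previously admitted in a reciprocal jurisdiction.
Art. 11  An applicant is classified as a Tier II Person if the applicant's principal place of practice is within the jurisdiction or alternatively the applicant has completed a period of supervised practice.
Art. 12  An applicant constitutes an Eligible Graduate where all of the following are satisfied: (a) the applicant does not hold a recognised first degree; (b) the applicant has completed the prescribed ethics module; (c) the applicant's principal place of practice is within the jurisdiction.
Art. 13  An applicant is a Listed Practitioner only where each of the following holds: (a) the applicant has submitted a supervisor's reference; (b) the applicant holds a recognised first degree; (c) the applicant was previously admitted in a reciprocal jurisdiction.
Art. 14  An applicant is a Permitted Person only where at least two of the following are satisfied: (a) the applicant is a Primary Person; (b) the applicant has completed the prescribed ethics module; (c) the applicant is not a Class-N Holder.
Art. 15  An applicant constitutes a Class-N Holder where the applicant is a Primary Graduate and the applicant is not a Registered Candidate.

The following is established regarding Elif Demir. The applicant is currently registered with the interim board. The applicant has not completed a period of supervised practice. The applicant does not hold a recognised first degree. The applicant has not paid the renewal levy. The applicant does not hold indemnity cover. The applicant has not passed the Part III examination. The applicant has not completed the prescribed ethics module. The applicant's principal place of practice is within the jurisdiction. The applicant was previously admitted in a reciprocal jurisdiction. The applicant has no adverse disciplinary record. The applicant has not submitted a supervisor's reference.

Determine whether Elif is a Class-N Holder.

article 4 — Class-A Candidate: [the applicant has completed a period of supervised practice? no] OR [the applicant has passed the Part III examination? no] OR [the applicant has submitted a supervisor's reference? no] → not satisfied.
article 12 — Eligible Graduate: [the applicant does not hold a recognised first degree? yes] AND [the applicant has completed the prescribed ethics module? no] AND [the applicant's principal place of practice is within the jurisdiction? yes] → not satisfied.
article 10 — Provisional Professional: [the applicant has submitted a supervisor's reference? no] OR [the applicant was previously admitted in a reciprocal jurisdiction? yes] → satisfied.
article 2 — Primary Graduate: Class-A Candidate (article 4)? no; not an Eligible Graduate (article 12)? yes; Provisional Professional (article 10)? yes — 2 of 3 hold (need ≥2) → satisfied.
article 5 — Class-K Person: [the applicant has completed a period of supervised practice? no] AND [the applicant holds indemnity cover? no] → not satisfied.
article 7 — Registered Candidate: [not a Class-K Person (article 5)? yes] AND [the applicant's principal place of practice is within the jurisdiction? yes] → satisfied.
article 15 — Class-N Holder: [Primary Graduate (article 2)? yes] AND [not a Registered Candidate (article 7)? no] → not satisfied.

No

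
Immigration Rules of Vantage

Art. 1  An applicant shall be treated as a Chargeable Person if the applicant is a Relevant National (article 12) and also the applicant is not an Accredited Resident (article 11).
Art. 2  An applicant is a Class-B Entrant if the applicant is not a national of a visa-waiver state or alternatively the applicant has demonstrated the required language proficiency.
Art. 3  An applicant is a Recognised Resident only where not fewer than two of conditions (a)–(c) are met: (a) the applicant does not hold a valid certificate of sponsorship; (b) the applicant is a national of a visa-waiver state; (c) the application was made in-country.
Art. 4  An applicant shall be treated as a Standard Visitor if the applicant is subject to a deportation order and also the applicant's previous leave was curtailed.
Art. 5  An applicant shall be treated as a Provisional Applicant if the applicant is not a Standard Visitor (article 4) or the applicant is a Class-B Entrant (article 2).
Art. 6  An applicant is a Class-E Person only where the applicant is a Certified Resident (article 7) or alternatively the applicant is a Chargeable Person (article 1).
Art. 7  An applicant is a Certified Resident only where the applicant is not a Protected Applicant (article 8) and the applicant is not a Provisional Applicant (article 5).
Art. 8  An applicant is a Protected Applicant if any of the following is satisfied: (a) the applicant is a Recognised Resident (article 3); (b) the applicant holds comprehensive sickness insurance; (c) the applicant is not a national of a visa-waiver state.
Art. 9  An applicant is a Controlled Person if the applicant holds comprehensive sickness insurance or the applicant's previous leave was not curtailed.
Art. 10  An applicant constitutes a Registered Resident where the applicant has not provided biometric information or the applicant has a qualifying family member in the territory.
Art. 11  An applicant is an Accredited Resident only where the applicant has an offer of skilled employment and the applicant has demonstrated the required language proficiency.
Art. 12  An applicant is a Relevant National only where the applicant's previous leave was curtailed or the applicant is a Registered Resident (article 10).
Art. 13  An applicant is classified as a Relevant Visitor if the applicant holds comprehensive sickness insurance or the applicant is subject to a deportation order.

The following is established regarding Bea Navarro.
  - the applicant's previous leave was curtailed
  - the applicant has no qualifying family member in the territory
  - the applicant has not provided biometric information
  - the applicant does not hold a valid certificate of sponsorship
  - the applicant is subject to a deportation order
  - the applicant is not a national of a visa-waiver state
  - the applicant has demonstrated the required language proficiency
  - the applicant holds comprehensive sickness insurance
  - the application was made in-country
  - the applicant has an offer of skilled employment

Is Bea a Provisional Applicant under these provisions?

Yes

article 4 — Standard Visitor: [the applicant is subject to a deportation order? yes] AND [the applicant's previous leave was curtailed? yes] → satisfied.
article 2 — Class-B Entrant: [the applicant is not a national of a visa-waiver state? yes] OR [the applicant has demonstrated the required language proficiency? yes] → satisfied.
article 5 — Provisional Applicant: [not a Standard Visitor (article 4)? no] OR [Class-B Entrant (article 2)? yes] → satisfied.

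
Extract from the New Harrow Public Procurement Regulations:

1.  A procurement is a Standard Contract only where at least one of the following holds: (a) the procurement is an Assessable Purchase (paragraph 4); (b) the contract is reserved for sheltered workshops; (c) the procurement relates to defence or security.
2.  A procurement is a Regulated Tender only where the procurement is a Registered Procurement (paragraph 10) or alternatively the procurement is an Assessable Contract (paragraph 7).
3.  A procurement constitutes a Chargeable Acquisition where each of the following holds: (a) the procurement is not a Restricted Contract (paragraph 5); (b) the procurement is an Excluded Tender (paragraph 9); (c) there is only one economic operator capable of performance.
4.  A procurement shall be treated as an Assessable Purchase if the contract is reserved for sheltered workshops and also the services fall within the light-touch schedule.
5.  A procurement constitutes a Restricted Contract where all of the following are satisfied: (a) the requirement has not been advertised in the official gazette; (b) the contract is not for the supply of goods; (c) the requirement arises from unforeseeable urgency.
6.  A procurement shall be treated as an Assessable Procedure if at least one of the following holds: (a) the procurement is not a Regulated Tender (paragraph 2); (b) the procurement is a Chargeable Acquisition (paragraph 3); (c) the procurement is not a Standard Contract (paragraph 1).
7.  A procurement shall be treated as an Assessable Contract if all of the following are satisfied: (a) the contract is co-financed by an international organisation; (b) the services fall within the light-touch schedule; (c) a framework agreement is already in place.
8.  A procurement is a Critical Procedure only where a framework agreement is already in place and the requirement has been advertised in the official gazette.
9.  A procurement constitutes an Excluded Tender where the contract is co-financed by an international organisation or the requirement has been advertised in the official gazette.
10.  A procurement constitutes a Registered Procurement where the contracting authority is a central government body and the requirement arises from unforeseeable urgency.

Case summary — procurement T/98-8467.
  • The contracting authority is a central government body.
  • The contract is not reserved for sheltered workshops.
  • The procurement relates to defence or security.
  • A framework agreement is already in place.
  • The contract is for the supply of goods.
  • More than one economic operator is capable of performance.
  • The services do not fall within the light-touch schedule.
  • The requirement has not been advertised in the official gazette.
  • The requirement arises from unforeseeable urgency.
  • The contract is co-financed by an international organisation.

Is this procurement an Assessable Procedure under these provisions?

paragraph 10 — Registered Procurement: [the contracting authority is a central government body? yes] AND [the requirement arises from unforeseeable urgency? yes] → satisfied.
paragraph 7 — Assessable Contract: [the contract is co-financed by an international organisation? yes] AND [the services fall within the light-touch schedule? no] AND [a framework agreement is already in place? yes] → not satisfied.
paragraph 2 — Regulated Tender: [Registered Procurement (paragraph 10)? yes] OR [Assessable Contract (paragraph 7)? no] → satisfied.
paragraph 5 — Restricted Contract: [the requirement has not been advertised in the official gazette? yes] AND [the contract is not for the supply of goods? no] AND [the requirement arises from unforeseeable urgency? yes] → not satisfied.
paragraph 9 — Excluded Tender: [the contract is co-financed by an international organisation? yes] OR [the requirement has been advertised in the official gazette? no] → satisfied.
paragraph 3 — Chargeable Acquisition: [not a Restricted Contract (paragraph 5)? yes] AND [Excluded Tender (paragraph 9)? yes] AND [there is only one economic operator capable of performance? no] → not satisfied.
paragraph 4 — Assessable Purchase: [the contract is reserved for sheltered workshops? no] AND [the services fall within the light-touch schedule? no] → not satisfied.
paragraph 1 — Standard Contract: [Assessable Purchase (paragraph 4)? no] OR [the contract is reserved for sheltered workshops? no] OR [the procurement relates to defence or security? yes] → satisfied.
paragraph 6 — Assessable Procedure: [not a Regulated Tender (paragraph 2)? no] OR [Chargeable Acquisition (paragraph 3)? no] OR [not a Standard Contract (paragraph 1)? no] → not satisfied.

No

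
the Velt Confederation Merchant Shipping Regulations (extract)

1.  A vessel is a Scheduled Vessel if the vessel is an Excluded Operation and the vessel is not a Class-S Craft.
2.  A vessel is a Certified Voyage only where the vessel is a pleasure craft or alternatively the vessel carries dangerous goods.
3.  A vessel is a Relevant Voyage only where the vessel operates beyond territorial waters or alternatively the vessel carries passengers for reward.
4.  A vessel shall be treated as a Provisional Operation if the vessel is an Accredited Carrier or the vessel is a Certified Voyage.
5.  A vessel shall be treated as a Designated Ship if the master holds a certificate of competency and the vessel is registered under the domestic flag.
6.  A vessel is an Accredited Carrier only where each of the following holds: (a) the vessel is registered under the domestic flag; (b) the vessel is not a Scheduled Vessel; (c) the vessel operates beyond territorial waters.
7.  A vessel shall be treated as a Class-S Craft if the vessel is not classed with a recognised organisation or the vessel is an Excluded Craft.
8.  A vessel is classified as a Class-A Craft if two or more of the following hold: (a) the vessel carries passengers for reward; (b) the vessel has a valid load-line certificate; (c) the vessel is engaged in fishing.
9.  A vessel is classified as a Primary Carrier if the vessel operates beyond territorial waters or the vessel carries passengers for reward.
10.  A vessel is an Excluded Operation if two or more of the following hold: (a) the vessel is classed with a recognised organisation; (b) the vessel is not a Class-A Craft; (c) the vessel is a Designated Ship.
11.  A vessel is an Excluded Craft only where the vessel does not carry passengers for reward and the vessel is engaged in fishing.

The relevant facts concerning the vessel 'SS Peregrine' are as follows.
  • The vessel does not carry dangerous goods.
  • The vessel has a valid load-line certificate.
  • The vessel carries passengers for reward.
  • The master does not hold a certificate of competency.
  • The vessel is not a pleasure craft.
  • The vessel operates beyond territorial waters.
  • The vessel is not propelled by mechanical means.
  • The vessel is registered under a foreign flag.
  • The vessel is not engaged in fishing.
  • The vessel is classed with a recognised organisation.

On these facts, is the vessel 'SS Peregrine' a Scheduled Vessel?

No

paragraph 8 — Class-A Craft: the vessel carries passengers for reward? yes; the vessel has a valid load-line certificate? yes; the vessel is engaged in fishing? no — 2 of 3 hold (need ≥2) → satisfied.
paragraph 5 — Designated Ship: [the master holds a certificate of competency? no] AND [the vessel is registered under the domestic flag? no] → not satisfied.
paragraph 10 — Excluded Operation: the vessel is classed with a recognised organisation? yes; not a Class-A Craft (paragraph 8)? no; Designated Ship (paragraph 5)? no — 1 of 3 hold (need ≥2) → not satisfied.
paragraph 11 — Excluded Craft: [the vessel does not carry passengers for reward? no] AND [the vessel is engaged in fishing? no] → not satisfied.
paragraph 7 — Class-S Craft: [the vessel is not classed with a recognised organisation? no] OR [Excluded Craft (paragraph 11)? no] → not satisfied.
paragraph 1 — Scheduled Vessel: [Excluded Operation (paragraph 10)? no] AND [not a Class-S Craft (paragraph 7)? yes] → not satisfied.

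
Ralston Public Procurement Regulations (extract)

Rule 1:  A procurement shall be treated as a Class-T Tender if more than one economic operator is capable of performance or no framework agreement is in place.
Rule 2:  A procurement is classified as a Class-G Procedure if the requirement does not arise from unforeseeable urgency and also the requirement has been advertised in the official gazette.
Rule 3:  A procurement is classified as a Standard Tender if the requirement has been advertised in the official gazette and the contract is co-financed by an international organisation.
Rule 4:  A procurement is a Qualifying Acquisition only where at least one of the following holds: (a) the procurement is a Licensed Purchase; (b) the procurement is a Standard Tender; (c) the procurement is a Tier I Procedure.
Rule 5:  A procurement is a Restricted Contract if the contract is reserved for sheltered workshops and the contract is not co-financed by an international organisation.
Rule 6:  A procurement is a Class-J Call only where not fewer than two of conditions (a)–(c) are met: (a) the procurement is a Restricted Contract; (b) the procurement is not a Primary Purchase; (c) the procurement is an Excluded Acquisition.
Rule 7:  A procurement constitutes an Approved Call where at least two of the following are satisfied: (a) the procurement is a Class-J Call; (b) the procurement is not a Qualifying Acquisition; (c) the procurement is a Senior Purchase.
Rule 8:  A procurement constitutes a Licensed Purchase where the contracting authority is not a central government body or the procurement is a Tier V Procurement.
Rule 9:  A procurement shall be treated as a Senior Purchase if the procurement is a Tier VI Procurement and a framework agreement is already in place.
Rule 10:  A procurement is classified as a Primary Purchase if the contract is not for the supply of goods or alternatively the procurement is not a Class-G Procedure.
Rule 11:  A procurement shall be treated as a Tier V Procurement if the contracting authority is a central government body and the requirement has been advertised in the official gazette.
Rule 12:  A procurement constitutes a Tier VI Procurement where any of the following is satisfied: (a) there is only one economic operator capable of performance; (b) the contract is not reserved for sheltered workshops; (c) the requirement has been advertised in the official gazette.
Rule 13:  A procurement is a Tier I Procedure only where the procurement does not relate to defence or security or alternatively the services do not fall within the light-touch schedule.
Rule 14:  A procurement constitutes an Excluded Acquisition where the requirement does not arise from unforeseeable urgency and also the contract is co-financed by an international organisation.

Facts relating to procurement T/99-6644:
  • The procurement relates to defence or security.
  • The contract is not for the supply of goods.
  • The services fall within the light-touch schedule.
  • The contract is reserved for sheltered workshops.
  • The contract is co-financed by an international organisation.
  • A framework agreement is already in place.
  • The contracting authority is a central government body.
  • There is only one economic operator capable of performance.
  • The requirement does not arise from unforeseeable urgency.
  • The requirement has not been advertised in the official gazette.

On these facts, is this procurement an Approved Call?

Yes

rule 5 — Restricted Contract: [the contract is reserved for sheltered workshops? yes] AND [the contract is not co-financed by an international organisation? no] → not satisfied.
rule 2 — Class-G Procedure: [the requirement does not arise from unforeseeable urgency? yes] AND [the requirement has been advertised in the official gazette? no] → not satisfied.
rule 10 — Primary Purchase: [the contract is not for the supply of goods? yes] OR [not a Class-G Procedure (rule 2)? yes] → satisfied.
rule 14 — Excluded Acquisition: [the requirement does not arise from unforeseeable urgency? yes] AND [the contract is co-financed by an international organisation? yes] → satisfied.
rule 6 — Class-J Call: Restricted Contract (rule 5)? no; not a Primary Purchase (rule 10)? no; Excluded Acquisition (rule 14)? yes — 1 of 3 hold (need ≥2) → not satisfied.
rule 11 — Tier V Procurement: [the contracting authority is a central government body? yes] AND [the requirement has been advertised in the official gazette? no] → not satisfied.
rule 8 — Licensed Purchase: [the contracting authority is not a central government body? no] OR [Tier V Procurement (rule 11)? no] → not satisfied.
rule 3 — Standard Tender: [the requirement has been advertised in the official gazette? no] AND [the contract is co-financed by an international organisation? yes] → not satisfied.
rule 13 — Tier I Procedure: [the procurement does not relate to defence or security? no] OR [the services do not fall within the light-touch schedule? no] → not satisfied.
rule 4 — Qualifying Acquisition: [Licensed Purchase (rule 8)? no] OR [Standard Tender (rule 3)? no] OR [Tier I Procedure (rule 13)? no] → not satisfied.
rule 12 — Tier VI Procurement: [there is only one economic operator capable of performance? yes] OR [the contract is not reserved for sheltered workshops? no] OR [the requirement has been advertised in the official gazette? no] → satisfied.
rule 9 — Senior Purchase: [Tier VI Procurement (rule 12)? yes] AND [a framework agreement is already in place? yes] → satisfied.
rule 7 — Approved Call: Class-J Call (rule 6)? no; not a Qualifying Acquisition (rule 4)? yes; Senior Purchase (rule 9)? yes — 2 of 3 hold (need ≥2) → satisfied.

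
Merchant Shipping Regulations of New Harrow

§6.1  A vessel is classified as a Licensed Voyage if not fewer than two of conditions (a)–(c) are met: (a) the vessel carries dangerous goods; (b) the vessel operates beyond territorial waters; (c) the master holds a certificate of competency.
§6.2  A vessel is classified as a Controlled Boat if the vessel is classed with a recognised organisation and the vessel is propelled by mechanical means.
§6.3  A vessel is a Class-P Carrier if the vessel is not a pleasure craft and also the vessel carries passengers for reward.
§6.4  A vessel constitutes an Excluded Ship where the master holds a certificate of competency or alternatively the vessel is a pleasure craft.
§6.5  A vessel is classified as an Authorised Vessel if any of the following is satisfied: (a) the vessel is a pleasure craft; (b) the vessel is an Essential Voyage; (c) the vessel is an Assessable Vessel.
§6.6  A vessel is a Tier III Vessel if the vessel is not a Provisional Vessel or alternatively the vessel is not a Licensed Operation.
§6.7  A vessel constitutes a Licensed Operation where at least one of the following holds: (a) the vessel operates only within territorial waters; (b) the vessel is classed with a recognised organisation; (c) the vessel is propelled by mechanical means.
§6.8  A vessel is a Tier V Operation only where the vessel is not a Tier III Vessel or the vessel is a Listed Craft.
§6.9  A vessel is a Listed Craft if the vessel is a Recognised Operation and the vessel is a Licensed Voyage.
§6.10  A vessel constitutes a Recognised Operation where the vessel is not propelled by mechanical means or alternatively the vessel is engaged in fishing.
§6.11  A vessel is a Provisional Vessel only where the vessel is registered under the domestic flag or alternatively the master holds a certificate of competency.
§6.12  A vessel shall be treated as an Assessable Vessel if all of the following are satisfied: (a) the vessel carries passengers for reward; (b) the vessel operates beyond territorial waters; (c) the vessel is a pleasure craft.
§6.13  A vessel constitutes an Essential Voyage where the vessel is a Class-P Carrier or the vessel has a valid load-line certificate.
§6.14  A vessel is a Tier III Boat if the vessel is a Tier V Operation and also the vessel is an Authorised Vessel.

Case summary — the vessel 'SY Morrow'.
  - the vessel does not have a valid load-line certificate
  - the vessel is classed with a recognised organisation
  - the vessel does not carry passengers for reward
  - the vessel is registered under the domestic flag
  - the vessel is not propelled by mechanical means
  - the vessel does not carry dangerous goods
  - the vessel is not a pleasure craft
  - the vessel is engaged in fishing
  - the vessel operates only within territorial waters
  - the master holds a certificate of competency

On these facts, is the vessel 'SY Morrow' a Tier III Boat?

Under §6.11: the vessel is registered under the domestic flag? yes; or the master holds a certificate of competency? yes. So the vessel is a Provisional Vessel.
Under §6.7: the vessel operates only within territorial waters? yes; or the vessel is classed with a recognised organisation? yes; or the vessel is propelled by mechanical means? no. So the vessel is a Licensed Operation.
Under §6.6: not a Provisional Vessel (§6.11)? no; or not a Licensed Operation (§6.7)? no. So the vessel is not a Tier III Vessel.
Under §6.10: the vessel is not propelled by mechanical means? yes; or the vessel is engaged in fishing? yes. So the vessel is a Recognised Operation.
Under §6.1: the vessel carries dangerous goods? no; the vessel operates beyond territorial waters? no; the master holds a certificate of competency? yes — 1 of 3 hold (need ≥2) → not satisfied.
Under §6.9: Recognised Operation (§6.10)? yes; and Licensed Voyage (§6.1)? no. So the vessel is not a Listed Craft.
Under §6.8: not a Tier III Vessel (§6.6)? yes; or Listed Craft (§6.9)? no. So the vessel is a Tier V Operation.
Under §6.3: the vessel is not a pleasure craft? yes; and the vessel carries passengers for reward? no. So the vessel is not a Class-P Carrier.
Under §6.13: Class-P Carrier (§6.3)? no; or the vessel has a valid load-line certificate? no. So the vessel is not an Essential Voyage.
Under §6.12: the vessel carries passengers for reward? no; and the vessel operates beyond territorial waters? no; and the vessel is a pleasure craft? no. So the vessel is not an Assessable Vessel.
Under §6.5: the vessel is a pleasure craft? no; or Essential Voyage (§6.13)? no; or Assessable Vessel (§6.12)? no. So the vessel is not an Authorised Vessel.
Under §6.14: Tier V Operation (§6.8)? yes; and Authorised Vessel (§6.5)? no. So the vessel is not a Tier III Boat.

No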